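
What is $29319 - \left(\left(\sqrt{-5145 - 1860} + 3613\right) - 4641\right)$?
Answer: $30347 - i \sqrt{7005} \approx 30347.0 - 83.696 i$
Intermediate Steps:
$29319 - \left(\left(\sqrt{-5145 - 1860} + 3613\right) - 4641\right) = 29319 - \left(\left(\sqrt{-7005} + 3613\right) - 4641\right) = 29319 - \left(\left(i \sqrt{7005} + 3613\right) - 4641\right) = 29319 - \left(\left(3613 + i \sqrt{7005}\right) - 4641\right) = 29319 - \left(-1028 + i \sqrt{7005}\right) = 29319 + \left(1028 - i \sqrt{7005}\right) = 30347 - i \sqrt{7005}$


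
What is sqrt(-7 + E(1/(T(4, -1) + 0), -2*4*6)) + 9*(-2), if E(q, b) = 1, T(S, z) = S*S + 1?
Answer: -18 + I*sqrt(6) ≈ -18.0 + 2.4495*I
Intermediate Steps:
T(S, z) = 1 + S**2 (T(S, z) = S**2 + 1 = 1 + S**2)
sqrt(-7 + E(1/(T(4, -1) + 0), -2*4*6)) + 9*(-2) = sqrt(-7 + 1) + 9*(-2) = sqrt(-6) - 18 = I*sqrt(6) - 18 = -18 + I*sqrt(6)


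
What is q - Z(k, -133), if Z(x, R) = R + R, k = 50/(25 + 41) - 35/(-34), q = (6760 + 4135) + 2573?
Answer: 13734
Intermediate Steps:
q = 13468 (q = 10895 + 2573 = 13468)
k = 2005/1122 (k = 50/66 - 35*(-1/34) = 50*(1/66) + 35/34 = 25/33 + 35/34 = 2005/1122 ≈ 1.7870)
Z(x, R) = 2*R
q - Z(k, -133) = 13468 - 2*(-133) = 13468 - 1*(-266) = 13468 + 266 = 13734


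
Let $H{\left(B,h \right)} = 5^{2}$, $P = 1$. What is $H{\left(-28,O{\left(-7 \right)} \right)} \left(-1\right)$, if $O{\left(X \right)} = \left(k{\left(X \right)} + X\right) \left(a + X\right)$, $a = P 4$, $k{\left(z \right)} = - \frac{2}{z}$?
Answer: $-25$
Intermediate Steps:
$a = 4$ ($a = 1 \cdot 4 = 4$)
$O{\left(X \right)} = \left(4 + X\right) \left(X - \frac{2}{X}\right)$ ($O{\left(X \right)} = \left(- \frac{2}{X} + X\right) \left(4 + X\right) = \left(X - \frac{2}{X}\right) \left(4 + X\right) = \left(4 + X\right) \left(X - \frac{2}{X}\right)$)
$H{\left(B,h \right)} = 25$
$H{\left(-28,O{\left(-7 \right)} \right)} \left(-1\right) = 25 \left(-1\right) = -25$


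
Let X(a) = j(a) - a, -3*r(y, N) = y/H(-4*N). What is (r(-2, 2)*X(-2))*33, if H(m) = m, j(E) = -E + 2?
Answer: -33/2 ≈ -16.500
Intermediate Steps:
j(E) = 2 - E
r(y, N) = y/(12*N) (r(y, N) = -y/(3*((-4*N))) = -y*(-1/(4*N))/3 = -(-1)*y/(12*N) = y/(12*N))
X(a) = 2 - 2*a (X(a) = (2 - a) - a = 2 - 2*a)
(r(-2, 2)*X(-2))*33 = (((1/12)*(-2)/2)*(2 - 2*(-2)))*33 = (((1/12)*(-2)*(½))*(2 + 4))*33 = -1/12*6*33 = -½*33 = -33/2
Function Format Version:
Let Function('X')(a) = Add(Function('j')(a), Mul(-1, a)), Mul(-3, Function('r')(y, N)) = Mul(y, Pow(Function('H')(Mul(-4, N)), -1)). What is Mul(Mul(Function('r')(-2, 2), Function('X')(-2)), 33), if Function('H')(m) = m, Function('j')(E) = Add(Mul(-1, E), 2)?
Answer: Rational(-33, 2) ≈ -16.500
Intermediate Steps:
Function('j')(E) = Add(2, Mul(-1, E))
Function('r')(y, N) = Mul(Rational(1, 12), y, Pow(N, -1)) (Function('r')(y, N) = Mul(Rational(-1, 3), Mul(y, Pow(Mul(-4, N), -1))) = Mul(Rational(-1, 3), Mul(y, Mul(Rational(-1, 4), Pow(N, -1)))) = Mul(Rational(-1, 3), Mul(Rational(-1, 4), y, Pow(N, -1))) = Mul(Rational(1, 12), y, Pow(N, -1)))
Function('X')(a) = Add(2, Mul(-2, a)) (Function('X')(a) = Add(Add(2, Mul(-1, a)), Mul(-1, a)) = Add(2, Mul(-2, a)))
Mul(Mul(Function('r')(-2, 2), Function('X')(-2)), 33) = Mul(Mul(Mul(Rational(1, 12), -2, Pow(2, -1)), Add(2, Mul(-2, -2))), 33) = Mul(Mul(Mul(Rational(1, 12), -2, Rational(1, 2)), Add(2, 4)), 33) = Mul(Mul(Rational(-1, 12), 6), 33) = Mul(Rational(-1, 2), 33) = Rational(-33, 2)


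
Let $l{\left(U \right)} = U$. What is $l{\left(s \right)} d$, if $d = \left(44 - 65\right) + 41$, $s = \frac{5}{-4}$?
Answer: $-25$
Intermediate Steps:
$s = - \frac{5}{4}$ ($s = 5 \left(- \frac{1}{4}\right) = - \frac{5}{4} \approx -1.25$)
$d = 20$ ($d = -21 + 41 = 20$)
$l{\left(s \right)} d = \left(- \frac{5}{4}\right) 20 = -25$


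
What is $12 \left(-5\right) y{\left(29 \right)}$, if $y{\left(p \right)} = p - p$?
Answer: $0$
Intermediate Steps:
$y{\left(p \right)} = 0$
$12 \left(-5\right) y{\left(29 \right)} = 12 \left(-5\right) 0 = \left(-60\right) 0 = 0$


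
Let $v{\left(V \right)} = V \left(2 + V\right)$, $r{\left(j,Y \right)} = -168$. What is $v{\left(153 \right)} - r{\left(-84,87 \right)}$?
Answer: $23883$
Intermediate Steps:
$v{\left(153 \right)} - r{\left(-84,87 \right)} = 153 \left(2 + 153\right) - -168 = 153 \cdot 155 + 168 = 23715 + 168 = 23883$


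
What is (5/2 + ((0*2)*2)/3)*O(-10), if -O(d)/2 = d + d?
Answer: 100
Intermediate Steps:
O(d) = -4*d (O(d) = -2*(d + d) = -4*d)
(5/2 + ((0*2)*2)/3)*O(-10) = (5/2 + ((0*2)*2)/3)*(-4*(-10)) = (5*(½) + (0*2)*(⅓))*40 = (5/2 + 0*(⅓))*40 = (5/2 + 0)*40 = (5/2)*40 = 100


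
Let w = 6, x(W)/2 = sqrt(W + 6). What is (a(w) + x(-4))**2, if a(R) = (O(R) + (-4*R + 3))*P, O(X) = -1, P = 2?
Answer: 1944 - 176*sqrt(2) ≈ 1695.1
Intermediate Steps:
x(W) = 2*sqrt(6 + W) (x(W) = 2*sqrt(W + 6) = 2*sqrt(6 + W))
a(R) = 4 - 8*R (a(R) = (-1 + (-4*R + 3))*2 = (-1 + (3 - 4*R))*2 = (2 - 4*R)*2 = 4 - 8*R)
(a(w) + x(-4))**2 = ((4 - 8*6) + 2*sqrt(6 - 4))**2 = ((4 - 48) + 2*sqrt(2))**2 = (-44 + 2*sqrt(2))**2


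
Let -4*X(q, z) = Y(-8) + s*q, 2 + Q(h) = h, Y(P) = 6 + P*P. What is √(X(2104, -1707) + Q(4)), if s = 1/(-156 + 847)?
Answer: 3*I*√3450854/1382 ≈ 4.0325*I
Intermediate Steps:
Y(P) = 6 + P²
s = 1/691 ≈ 0.0014472
Q(h) = -2 + h
X(q, z) = -35/2 - q/2764 (X(q, z) = -((6 + (-8)²) + q/691)/4 = -((6 + 64) + q/691)/4 = -(70 + q/691)/4 = -35/2 - q/2764)
√(X(2104, -1707) + Q(4)) = √((-35/2 - 1/2764*2104) + (-2 + 4)) = √((-35/2 - 526/691) + 2) = √(-25237/1382 + 2) = √(-22473/1382) = 3*I*√3450854/1382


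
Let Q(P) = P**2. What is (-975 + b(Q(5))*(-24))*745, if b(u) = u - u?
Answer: -726375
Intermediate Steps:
b(u) = 0
(-975 + b(Q(5))*(-24))*745 = (-975 + 0*(-24))*745 = (-975 + 0)*745 = -975*745 = -726375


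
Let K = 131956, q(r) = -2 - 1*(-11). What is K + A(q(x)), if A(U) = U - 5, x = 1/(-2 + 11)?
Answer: 131960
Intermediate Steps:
x = ⅑ (x = 1/9 = ⅑ ≈ 0.11111)
q(r) = 9 (q(r) = -2 + 11 = 9)
A(U) = -5 + U
K + A(q(x)) = 131956 + (-5 + 9) = 131956 + 4 = 131960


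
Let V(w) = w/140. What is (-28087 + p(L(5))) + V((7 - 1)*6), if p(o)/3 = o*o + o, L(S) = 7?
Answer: -977156/35 ≈ -27919.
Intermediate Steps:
p(o) = 3*o + 3*o² (p(o) = 3*(o*o + o) = 3*(o² + o) = 3*(o + o²) = 3*o + 3*o²)
V(w) = w/140 (V(w) = w*(1/140) = w/140)
(-28087 + p(L(5))) + V((7 - 1)*6) = (-28087 + 3*7*(1 + 7)) + ((7 - 1)*6)/140 = (-28087 + 3*7*8) + (6*6)/140 = (-28087 + 168) + (1/140)*36 = -27919 + 9/35 = -977156/35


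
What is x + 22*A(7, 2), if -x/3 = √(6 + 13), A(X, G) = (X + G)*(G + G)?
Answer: 792 - 3*√19 ≈ 778.92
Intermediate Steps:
A(X, G) = 2*G*(G + X) (A(X, G) = (G + X)*(2*G) = 2*G*(G + X))
x = -3*√19 (x = -3*√(6 + 13) = -3*√19 ≈ -13.077)
x + 22*A(7, 2) = -3*√19 + 22*(2*2*(2 + 7)) = -3*√19 + 22*(2*2*9) = -3*√19 + 22*36 = -3*√19 + 792 = 792 - 3*√19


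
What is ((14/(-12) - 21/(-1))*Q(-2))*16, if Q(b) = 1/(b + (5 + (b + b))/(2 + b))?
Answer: 0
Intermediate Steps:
Q(b) = 1/(b + (5 + 2*b)/(2 + b))
((14/(-12) - 21/(-1))*Q(-2))*16 = ((14/(-12) - 21/(-1))*((2 - 2)/(5 + (-2)² + 4*(-2))))*16 = ((14*(-1/12) - 21*(-1))*(0/(5 + 4 - 8)))*16 = ((-7/6 + 21)*(0/1))*16 = (119*(1*0)/6)*16 = ((119/6)*0)*16 = 0*16 = 0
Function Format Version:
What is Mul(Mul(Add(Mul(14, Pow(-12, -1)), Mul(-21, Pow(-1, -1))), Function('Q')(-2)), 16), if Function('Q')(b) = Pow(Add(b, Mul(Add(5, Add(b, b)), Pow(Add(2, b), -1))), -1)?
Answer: 0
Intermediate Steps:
Function('Q')(b) = Pow(Add(b, Mul(Pow(Add(2, b), -1), Add(5, Mul(2, b)))), -1) (Function('Q')(b) = Pow(Add(b, Mul(Add(5, Mul(2, b)), Pow(Add(2, b), -1))), -1) = Pow(Add(b, Mul(Pow(Add(2, b), -1), Add(5, Mul(2, b)))), -1))
Mul(Mul(Add(Mul(14, Pow(-12, -1)), Mul(-21, Pow(-1, -1))), Function('Q')(-2)), 16) = Mul(Mul(Add(Mul(14, Pow(-12, -1)), Mul(-21, Pow(-1, -1))), Mul(Pow(Add(5, Pow(-2, 2), Mul(4, -2)), -1), Add(2, -2))), 16) = Mul(Mul(Add(Mul(14, Rational(-1, 12)), Mul(-21, -1)), Mul(Pow(Add(5, 4, -8), -1), 0)), 16) = Mul(Mul(Add(Rational(-7, 6), 21), Mul(Pow(1, -1), 0)), 16) = Mul(Mul(Rational(119, 6), Mul(1, 0)), 16) = Mul(Mul(Rational(119, 6), 0), 16) = Mul(0, 16) = 0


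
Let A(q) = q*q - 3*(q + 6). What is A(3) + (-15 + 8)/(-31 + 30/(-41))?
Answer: -23131/1301 ≈ -17.779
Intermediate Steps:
A(q) = -18 + q**2 - 3*q (A(q) = q**2 - 3*(6 + q) = q**2 + (-18 - 3*q) = -18 + q**2 - 3*q)
A(3) + (-15 + 8)/(-31 + 30/(-41)) = (-18 + 3**2 - 3*3) + (-15 + 8)/(-31 + 30/(-41)) = (-18 + 9 - 9) - 7/(-31 + 30*(-1/41)) = -18 - 7/(-31 - 30/41) = -18 - 7/(-1301/41) = -18 - 7*(-41/1301) = -18 + 287/1301 = -23131/1301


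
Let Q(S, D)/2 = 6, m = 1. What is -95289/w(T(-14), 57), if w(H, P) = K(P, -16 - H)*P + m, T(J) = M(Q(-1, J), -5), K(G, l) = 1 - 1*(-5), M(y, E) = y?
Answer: -95289/343 ≈ -277.81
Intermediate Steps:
Q(S, D) = 12 (Q(S, D) = 2*6 = 12)
K(G, l) = 6 (K(G, l) = 1 + 5 = 6)
T(J) = 12
w(H, P) = 1 + 6*P (w(H, P) = 6*P + 1 = 1 + 6*P)
-95289/w(T(-14), 57) = -95289/(1 + 6*57) = -95289/(1 + 342) = -95289/343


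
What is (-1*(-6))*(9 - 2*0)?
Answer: 54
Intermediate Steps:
(-1*(-6))*(9 - 2*0) = 6*(9 + 0) = 6*9 = 54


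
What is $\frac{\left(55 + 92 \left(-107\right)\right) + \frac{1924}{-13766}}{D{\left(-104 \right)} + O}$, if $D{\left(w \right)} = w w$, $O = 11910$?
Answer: $- \frac{67378649}{156423058} \approx -0.43075$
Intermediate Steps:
$D{\left(w \right)} = w^{2}$
$\frac{\left(55 + 92 \left(-107\right)\right) + \frac{1924}{-13766}}{D{\left(-104 \right)} + O} = \frac{\left(55 + 92 \left(-107\right)\right) + \frac{1924}{-13766}}{\left(-104\right)^{2} + 11910} = \frac{\left(55 - 9844\right) + 1924 \left(- \frac{1}{13766}\right)}{10816 + 11910} = \frac{-9789 - \frac{962}{6883}}{22726} = \left(- \frac{67378649}{6883}\right) \frac{1}{22726} = - \frac{67378649}{156423058}$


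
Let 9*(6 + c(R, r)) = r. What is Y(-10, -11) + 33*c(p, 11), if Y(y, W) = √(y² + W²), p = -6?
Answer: -473/3 + √221 ≈ -142.80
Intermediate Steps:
c(R, r) = -6 + r/9
Y(y, W) = √(W² + y²)
Y(-10, -11) + 33*c(p, 11) = √((-11)² + (-10)²) + 33*(-6 + (⅑)*11) = √(121 + 100) + 33*(-6 + 11/9) = √221 + 33*(-43/9) = √221 - 473/3 = -473/3 + √221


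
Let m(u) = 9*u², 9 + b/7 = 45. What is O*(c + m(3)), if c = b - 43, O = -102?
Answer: -29580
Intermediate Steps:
b = 252 (b = -63 + 7*45 = -63 + 315 = 252)
c = 209 (c = 252 - 43 = 209)
O*(c + m(3)) = -102*(209 + 9*3²) = -102*(209 + 9*9) = -102*(209 + 81) = -102*290 = -29580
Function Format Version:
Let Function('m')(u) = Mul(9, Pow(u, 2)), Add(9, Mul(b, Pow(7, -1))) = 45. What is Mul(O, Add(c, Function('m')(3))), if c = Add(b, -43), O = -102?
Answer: -29580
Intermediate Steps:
b = 252 (b = Add(-63, Mul(7, 45)) = Add(-63, 315) = 252)
c = 209 (c = Add(252, -43) = 209)
Mul(O, Add(c, Function('m')(3))) = Mul(-102, Add(209, Mul(9, Pow(3, 2)))) = Mul(-102, Add(209, Mul(9, 9))) = Mul(-102, Add(209, 81)) = Mul(-102, 290) = -29580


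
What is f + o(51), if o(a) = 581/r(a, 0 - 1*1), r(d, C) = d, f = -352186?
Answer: -17960905/51 ≈ -3.5217e+5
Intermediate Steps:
o(a) = 581/a
f + o(51) = -352186 + 581/51 = -17960905/51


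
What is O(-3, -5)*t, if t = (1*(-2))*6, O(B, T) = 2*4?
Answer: -96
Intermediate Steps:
O(B, T) = 8
t = -12 (t = -2*6 = -12)
O(-3, -5)*t = 8*(-12) = -96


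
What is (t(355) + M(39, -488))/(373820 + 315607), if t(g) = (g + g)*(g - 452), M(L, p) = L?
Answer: -68831/689427 ≈ -0.099838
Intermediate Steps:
t(g) = 2*g*(-452 + g) (t(g) = (2*g)*(-452 + g) = 2*g*(-452 + g))
(t(355) + M(39, -488))/(373820 + 315607) = (2*355*(-452 + 355) + 39)/(373820 + 315607) = (2*355*(-97) + 39)/689427 = (-68870 + 39)*(1/689427) = -68831*1/689427 = -68831/689427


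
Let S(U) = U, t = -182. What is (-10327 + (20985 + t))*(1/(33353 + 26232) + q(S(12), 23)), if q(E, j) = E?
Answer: 7490559996/59585 ≈ 1.2571e+5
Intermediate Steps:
(-10327 + (20985 + t))*(1/(33353 + 26232) + q(S(12), 23)) = (-10327 + (20985 - 182))*(1/(33353 + 26232) + 12) = (-10327 + 20803)*(1/59585 + 12) = 10476*(1/59585 + 12) = 10476*(715021/59585) = 7490559996/59585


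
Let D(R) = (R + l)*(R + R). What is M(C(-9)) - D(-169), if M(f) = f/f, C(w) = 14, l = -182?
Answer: -118637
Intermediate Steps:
M(f) = 1
D(R) = 2*R*(-182 + R) (D(R) = (R - 182)*(R + R) = (-182 + R)*(2*R) = 2*R*(-182 + R))
M(C(-9)) - D(-169) = 1 - 2*(-169)*(-182 - 169) = 1 - 2*(-169)*(-351) = 1 - 1*118638 = 1 - 118638 = -118637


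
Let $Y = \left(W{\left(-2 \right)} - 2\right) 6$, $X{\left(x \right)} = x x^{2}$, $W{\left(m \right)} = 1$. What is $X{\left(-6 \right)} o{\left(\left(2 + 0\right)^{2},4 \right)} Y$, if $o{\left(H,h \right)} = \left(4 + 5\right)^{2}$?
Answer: $104976$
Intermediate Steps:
$o{\left(H,h \right)} = 81$ ($o{\left(H,h \right)} = 9^{2} = 81$)
$X{\left(x \right)} = x^{3}$
$Y = -6$ ($Y = \left(1 - 2\right) 6 = \left(-1\right) 6 = -6$)
$X{\left(-6 \right)} o{\left(\left(2 + 0\right)^{2},4 \right)} Y = \left(-6\right)^{3} \cdot 81 \left(-6\right) = \left(-216\right) 81 \left(-6\right) = \left(-17496\right) \left(-6\right) = 104976$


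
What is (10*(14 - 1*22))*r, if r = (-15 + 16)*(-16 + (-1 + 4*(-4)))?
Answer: 2640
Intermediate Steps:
r = -33 (r = 1*(-16 + (-1 - 16)) = 1*(-16 - 17) = 1*(-33) = -33)
(10*(14 - 1*22))*r = (10*(14 - 1*22))*(-33) = (10*(14 - 22))*(-33) = (10*(-8))*(-33) = -80*(-33) = 2640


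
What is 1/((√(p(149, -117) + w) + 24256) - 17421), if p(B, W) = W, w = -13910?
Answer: 6835/46731252 - 13*I*√83/46731252 ≈ 0.00014626 - 2.5344e-6*I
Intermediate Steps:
1/((√(p(149, -117) + w) + 24256) - 17421) = 1/((√(-117 - 13910) + 24256) - 17421) = 1/((√(-14027) + 24256) - 17421) = 1/((13*I*√83 + 24256) - 17421) = 1/((24256 + 13*I*√83) - 17421) = 1/(6835 + 13*I*√83)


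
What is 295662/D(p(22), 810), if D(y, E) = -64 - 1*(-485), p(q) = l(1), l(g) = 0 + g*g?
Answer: 295662/421 ≈ 702.29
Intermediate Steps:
l(g) = g² (l(g) = 0 + g² = g²)
p(q) = 1 (p(q) = 1² = 1)
D(y, E) = 421 (D(y, E) = -64 + 485 = 421)
295662/D(p(22), 810) = 295662/421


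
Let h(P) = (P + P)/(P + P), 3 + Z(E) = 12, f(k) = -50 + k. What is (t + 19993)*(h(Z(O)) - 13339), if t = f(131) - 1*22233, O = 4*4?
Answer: 28796742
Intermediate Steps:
O = 16
Z(E) = 9 (Z(E) = -3 + 12 = 9)
h(P) = 1 (h(P) = (2*P)/((2*P)) = (2*P)*(1/(2*P)) = 1)
t = -22152 (t = (-50 + 131) - 1*22233 = 81 - 22233 = -22152)
(t + 19993)*(h(Z(O)) - 13339) = (-22152 + 19993)*(1 - 13339) = -2159*(-13338) = 28796742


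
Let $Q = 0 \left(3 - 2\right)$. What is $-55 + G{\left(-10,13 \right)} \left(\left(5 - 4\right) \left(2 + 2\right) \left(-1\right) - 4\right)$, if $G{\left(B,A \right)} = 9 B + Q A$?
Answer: $665$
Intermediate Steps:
$Q = 0$ ($Q = 0 \cdot 1 = 0$)
$G{\left(B,A \right)} = 9 B$ ($G{\left(B,A \right)} = 9 B + 0 A = 9 B + 0 = 9 B$)
$-55 + G{\left(-10,13 \right)} \left(\left(5 - 4\right) \left(2 + 2\right) \left(-1\right) - 4\right) = -55 + 9 \left(-10\right) \left(\left(5 - 4\right) \left(2 + 2\right) \left(-1\right) - 4\right) = -55 - 90 \left(1 \cdot 4 \left(-1\right) - 4\right) = -55 - 90 \left(4 \left(-1\right) - 4\right) = -55 - 90 \left(-4 - 4\right) = -55 - -720 = -55 + 720 = 665$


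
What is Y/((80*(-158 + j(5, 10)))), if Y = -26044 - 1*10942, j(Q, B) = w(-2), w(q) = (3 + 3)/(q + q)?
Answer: 18493/6380 ≈ 2.8986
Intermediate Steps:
w(q) = 3/q (w(q) = 6/((2*q)) = 6*(1/(2*q)) = 3/q)
j(Q, B) = -3/2 (j(Q, B) = 3/(-2) = 3*(-½) = -3/2)
Y = -36986 (Y = -26044 - 10942 = -36986)
Y/((80*(-158 + j(5, 10)))) = -36986*1/(80*(-158 - 3/2)) = -36986/(80*(-319/2)) = -36986/(-12760) = -36986*(-1/12760) = 18493/6380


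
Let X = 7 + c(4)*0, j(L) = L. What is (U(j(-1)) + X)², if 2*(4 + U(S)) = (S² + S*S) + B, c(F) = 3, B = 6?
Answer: 49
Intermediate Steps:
U(S) = -1 + S² (U(S) = -4 + ((S² + S*S) + 6)/2 = -4 + ((S² + S²) + 6)/2 = -4 + (2*S² + 6)/2 = -4 + (6 + 2*S²)/2 = -4 + (3 + S²) = -1 + S²)
X = 7 (X = 7 + 3*0 = 7 + 0 = 7)
(U(j(-1)) + X)² = ((-1 + (-1)²) + 7)² = ((-1 + 1) + 7)² = (0 + 7)² = 7² = 49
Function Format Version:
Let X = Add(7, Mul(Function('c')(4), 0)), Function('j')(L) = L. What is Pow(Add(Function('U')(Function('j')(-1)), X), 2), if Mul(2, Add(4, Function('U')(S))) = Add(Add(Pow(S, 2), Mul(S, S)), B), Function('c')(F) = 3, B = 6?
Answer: 49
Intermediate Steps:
Function('U')(S) = Add(-1, Pow(S, 2)) (Function('U')(S) = Add(-4, Mul(Rational(1, 2), Add(Add(Pow(S, 2), Mul(S, S)), 6))) = Add(-4, Mul(Rational(1, 2), Add(Add(Pow(S, 2), Pow(S, 2)), 6))) = Add(-4, Mul(Rational(1, 2), Add(Mul(2, Pow(S, 2)), 6))) = Add(-4, Mul(Rational(1, 2), Add(6, Mul(2, Pow(S, 2))))) = Add(-4, Add(3, Pow(S, 2))) = Add(-1, Pow(S, 2)))
X = 7 (X = Add(7, Mul(3, 0)) = Add(7, 0) = 7)
Pow(Add(Function('U')(Function('j')(-1)), X), 2) = Pow(Add(Add(-1, Pow(-1, 2)), 7), 2) = Pow(Add(Add(-1, 1), 7), 2) = Pow(Add(0, 7), 2) = Pow(7, 2) = 49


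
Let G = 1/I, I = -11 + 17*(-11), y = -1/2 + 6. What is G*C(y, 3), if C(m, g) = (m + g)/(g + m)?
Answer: -1/198 ≈ -0.0050505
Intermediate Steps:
y = 11/2 (y = -1*1/2 + 6 = -1/2 + 6 = 11/2 ≈ 5.5000)
I = -198 (I = -11 - 187 = -198)
C(m, g) = 1 (C(m, g) = (g + m)/(g + m) = 1)
G = -1/198 (G = 1/(-198) = -1/198 ≈ -0.0050505)
G*C(y, 3) = -1/198*1 = -1/198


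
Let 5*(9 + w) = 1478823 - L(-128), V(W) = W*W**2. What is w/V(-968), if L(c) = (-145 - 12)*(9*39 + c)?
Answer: -1513789/4535196160 ≈ -0.00033379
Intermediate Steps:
V(W) = W**3
L(c) = -55107 - 157*c (L(c) = -157*(351 + c) = -55107 - 157*c)
w = 1513789/5 (w = -9 + (1478823 - (-55107 - 157*(-128)))/5 = -9 + (1478823 - (-55107 + 20096))/5 = -9 + (1478823 - 1*(-35011))/5 = -9 + (1478823 + 35011)/5 = -9 + (1/5)*1513834 = -9 + 1513834/5 = 1513789/5 ≈ 3.0276e+5)
w/V(-968) = 1513789/(5*((-968)**3)) = (1513789/5)/(-907039232) = (1513789/5)*(-1/907039232) = -1513789/4535196160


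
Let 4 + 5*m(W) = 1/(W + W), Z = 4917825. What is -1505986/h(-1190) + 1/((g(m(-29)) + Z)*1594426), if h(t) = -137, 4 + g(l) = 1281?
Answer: 11811665248912955809/1074510745186924 ≈ 10993.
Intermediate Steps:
m(W) = -⅘ + 1/(10*W) (m(W) = -⅘ + 1/(5*(W + W)) = -⅘ + 1/(5*((2*W))) = -⅘ + (1/(2*W))/5 = -⅘ + 1/(10*W))
g(l) = 1277 (g(l) = -4 + 1281 = 1277)
-1505986/h(-1190) + 1/((g(m(-29)) + Z)*1594426) = -1505986/(-137) + 1/((1277 + 4917825)*1594426) = -1505986*(-1/137) + (1/1594426)/4919102 = 1505986/137 + (1/4919102)*(1/1594426) = 1505986/137 + 1/7843144125452 = 11811665248912955809/1074510745186924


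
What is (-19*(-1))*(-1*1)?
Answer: -19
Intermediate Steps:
(-19*(-1))*(-1*1) = 19*(-1) = -19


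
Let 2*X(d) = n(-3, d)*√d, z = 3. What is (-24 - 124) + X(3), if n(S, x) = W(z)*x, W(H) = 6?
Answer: -148 + 9*√3 ≈ -132.41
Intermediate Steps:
n(S, x) = 6*x
X(d) = 3*d^(3/2) (X(d) = ((6*d)*√d)/2 = (6*d^(3/2))/2 = 3*d^(3/2))
(-24 - 124) + X(3) = (-24 - 124) + 3*3^(3/2) = -148 + 3*(3*√3) = -148 + 9*√3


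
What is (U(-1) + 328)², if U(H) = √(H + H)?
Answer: (328 + I*√2)² ≈ 1.0758e+5 + 927.7*I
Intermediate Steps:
U(H) = √2*√H (U(H) = √(2*H) = √2*√H)
(U(-1) + 328)² = (√2*√(-1) + 328)² = (√2*I + 328)² = (I*√2 + 328)² = (328 + I*√2)²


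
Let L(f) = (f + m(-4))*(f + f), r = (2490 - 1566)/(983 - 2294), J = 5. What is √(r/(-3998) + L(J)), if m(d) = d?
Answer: 2*√1907814419598/873563 ≈ 3.1623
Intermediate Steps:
r = -308/437 (r = 924/(-1311) = 924*(-1/1311) = -308/437 ≈ -0.70481)
L(f) = 2*f*(-4 + f) (L(f) = (f - 4)*(f + f) = (-4 + f)*(2*f) = 2*f*(-4 + f))
√(r/(-3998) + L(J)) = √(-308/437/(-3998) + 2*5*(-4 + 5)) = √(-308/437*(-1/3998) + 2*5*1) = √(154/873563 + 10) = √(8735784/873563) = 2*√1907814419598/873563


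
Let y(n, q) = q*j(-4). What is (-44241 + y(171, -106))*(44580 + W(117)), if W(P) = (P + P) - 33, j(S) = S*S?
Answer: -2057104797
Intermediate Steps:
j(S) = S²
y(n, q) = 16*q (y(n, q) = q*(-4)² = q*16 = 16*q)
W(P) = -33 + 2*P (W(P) = 2*P - 33 = -33 + 2*P)
(-44241 + y(171, -106))*(44580 + W(117)) = (-44241 + 16*(-106))*(44580 + (-33 + 2*117)) = (-44241 - 1696)*(44580 + (-33 + 234)) = -45937*(44580 + 201) = -45937*44781 = -2057104797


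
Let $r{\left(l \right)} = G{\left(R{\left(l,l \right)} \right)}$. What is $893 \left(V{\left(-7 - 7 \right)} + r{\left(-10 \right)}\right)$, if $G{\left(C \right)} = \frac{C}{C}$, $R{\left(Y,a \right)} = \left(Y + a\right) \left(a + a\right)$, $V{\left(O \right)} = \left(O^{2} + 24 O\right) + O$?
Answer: $-136629$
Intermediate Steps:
$V{\left(O \right)} = O^{2} + 25 O$
$R{\left(Y,a \right)} = 2 a \left(Y + a\right)$ ($R{\left(Y,a \right)} = \left(Y + a\right) 2 a = 2 a \left(Y + a\right)$)
$G{\left(C \right)} = 1$
$r{\left(l \right)} = 1$
$893 \left(V{\left(-7 - 7 \right)} + r{\left(-10 \right)}\right) = 893 \left(\left(-7 - 7\right) \left(25 - 14\right) + 1\right) = 893 \left(- 14 \left(25 - 14\right) + 1\right) = 893 \left(\left(-14\right) 11 + 1\right) = 893 \left(-154 + 1\right) = 893 \left(-153\right) = -136629$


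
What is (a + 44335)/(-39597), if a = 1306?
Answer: -45641/39597 ≈ -1.1526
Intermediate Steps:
(a + 44335)/(-39597) = (1306 + 44335)/(-39597) = 45641*(-1/39597) = -45641/39597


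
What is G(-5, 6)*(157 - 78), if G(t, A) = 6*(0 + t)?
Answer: -2370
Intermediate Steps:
G(t, A) = 6*t
G(-5, 6)*(157 - 78) = (6*(-5))*(157 - 78) = -30*79 = -2370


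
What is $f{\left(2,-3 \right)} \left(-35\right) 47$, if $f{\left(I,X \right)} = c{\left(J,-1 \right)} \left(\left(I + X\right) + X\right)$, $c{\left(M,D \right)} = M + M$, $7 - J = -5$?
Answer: $157920$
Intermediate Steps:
$J = 12$ ($J = 7 - -5 = 7 + 5 = 12$)
$c{\left(M,D \right)} = 2 M$
$f{\left(I,X \right)} = 24 I + 48 X$ ($f{\left(I,X \right)} = 2 \cdot 12 \left(\left(I + X\right) + X\right) = 24 \left(I + 2 X\right) = 24 I + 48 X$)
$f{\left(2,-3 \right)} \left(-35\right) 47 = \left(24 \cdot 2 + 48 \left(-3\right)\right) \left(-35\right) 47 = \left(48 - 144\right) \left(-35\right) 47 = \left(-96\right) \left(-35\right) 47 = 3360 \cdot 47 = 157920$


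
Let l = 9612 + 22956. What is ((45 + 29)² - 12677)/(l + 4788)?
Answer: -7201/37356 ≈ -0.19277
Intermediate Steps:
l = 32568
((45 + 29)² - 12677)/(l + 4788) = ((45 + 29)² - 12677)/(32568 + 4788) = (74² - 12677)/37356 = (5476 - 12677)*(1/37356) = -7201*1/37356 = -7201/37356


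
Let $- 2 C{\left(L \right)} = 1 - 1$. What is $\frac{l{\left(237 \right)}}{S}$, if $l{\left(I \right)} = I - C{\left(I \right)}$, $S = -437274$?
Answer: $- \frac{79}{145758} \approx -0.00054199$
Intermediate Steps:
$C{\left(L \right)} = 0$ ($C{\left(L \right)} = - \frac{1 - 1}{2} = \left(- \frac{1}{2}\right) 0 = 0$)
$l{\left(I \right)} = I$ ($l{\left(I \right)} = I - 0 = I + 0 = I$)
$\frac{l{\left(237 \right)}}{S} = \frac{237}{-437274} = 237 \left(- \frac{1}{437274}\right) = - \frac{79}{145758}$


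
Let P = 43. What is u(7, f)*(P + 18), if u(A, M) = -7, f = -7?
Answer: -427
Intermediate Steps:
u(7, f)*(P + 18) = -7*(43 + 18) = -7*61 = -427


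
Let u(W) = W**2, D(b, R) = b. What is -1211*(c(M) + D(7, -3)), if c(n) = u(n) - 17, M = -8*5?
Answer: -1925490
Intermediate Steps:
M = -40
c(n) = -17 + n**2 (c(n) = n**2 - 17 = -17 + n**2)
-1211*(c(M) + D(7, -3)) = -1211*((-17 + (-40)**2) + 7) = -1211*((-17 + 1600) + 7) = -1211*(1583 + 7) = -1211*1590 = -1925490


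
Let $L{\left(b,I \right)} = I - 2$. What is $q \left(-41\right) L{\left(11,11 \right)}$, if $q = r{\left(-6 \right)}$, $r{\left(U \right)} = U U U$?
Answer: $79704$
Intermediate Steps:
$L{\left(b,I \right)} = -2 + I$
$r{\left(U \right)} = U^{3}$ ($r{\left(U \right)} = U^{2} U = U^{3}$)
$q = -216$ ($q = \left(-6\right)^{3} = -216$)
$q \left(-41\right) L{\left(11,11 \right)} = \left(-216\right) \left(-41\right) \left(-2 + 11\right) = 8856 \cdot 9 = 79704$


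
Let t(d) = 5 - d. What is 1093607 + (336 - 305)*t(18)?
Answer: 1093204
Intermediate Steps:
1093607 + (336 - 305)*t(18) = 1093607 + (336 - 305)*(5 - 1*18) = 1093607 + 31*(5 - 18) = 1093607 + 31*(-13) = 1093607 - 403 = 1093204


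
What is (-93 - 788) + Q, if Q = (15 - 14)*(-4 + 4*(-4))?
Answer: -901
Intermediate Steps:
Q = -20 (Q = 1*(-4 - 16) = 1*(-20) = -20)
(-93 - 788) + Q = (-93 - 788) - 20 = -881 - 20 = -901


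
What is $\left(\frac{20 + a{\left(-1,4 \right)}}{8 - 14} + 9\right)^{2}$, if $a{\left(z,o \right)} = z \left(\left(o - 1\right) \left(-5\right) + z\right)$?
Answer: $9$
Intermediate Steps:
$a{\left(z,o \right)} = z \left(5 + z - 5 o\right)$ ($a{\left(z,o \right)} = z \left(\left(-1 + o\right) \left(-5\right) + z\right) = z \left(\left(5 - 5 o\right) + z\right) = z \left(5 + z - 5 o\right)$)
$\left(\frac{20 + a{\left(-1,4 \right)}}{8 - 14} + 9\right)^{2} = \left(\frac{20 - \left(5 - 1 - 20\right)}{8 - 14} + 9\right)^{2} = \left(\frac{20 - \left(5 - 1 - 20\right)}{-6} + 9\right)^{2} = \left(\left(20 - -16\right) \left(- \frac{1}{6}\right) + 9\right)^{2} = \left(\left(20 + 16\right) \left(- \frac{1}{6}\right) + 9\right)^{2} = \left(36 \left(- \frac{1}{6}\right) + 9\right)^{2} = \left(-6 + 9\right)^{2} = 3^{2} = 9$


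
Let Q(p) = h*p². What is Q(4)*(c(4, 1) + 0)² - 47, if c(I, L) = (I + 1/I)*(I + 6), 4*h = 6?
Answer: 43303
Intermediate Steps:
h = 3/2 (h = (¼)*6 = 3/2 ≈ 1.5000)
c(I, L) = (6 + I)*(I + 1/I) (c(I, L) = (I + 1/I)*(6 + I) = (6 + I)*(I + 1/I))
Q(p) = 3*p²/2
Q(4)*(c(4, 1) + 0)² - 47 = ((3/2)*4²)*((1 + 4² + 6*4 + 6/4) + 0)² - 47 = ((3/2)*16)*((1 + 16 + 24 + 6*(¼)) + 0)² - 47 = 24*((1 + 16 + 24 + 3/2) + 0)² - 47 = 24*(85/2 + 0)² - 47 = 24*(85/2)² - 47 = 24*(7225/4) - 47 = 43350 - 47 = 43303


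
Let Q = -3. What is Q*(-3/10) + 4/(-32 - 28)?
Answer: ⅚ ≈ 0.83333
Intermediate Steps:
Q*(-3/10) + 4/(-32 - 28) = -(-9)/10 + 4/(-32 - 28) = -(-9)/10 + 4/(-60) = -3*(-3/10) + 4*(-1/60) = 9/10 - 1/15 = ⅚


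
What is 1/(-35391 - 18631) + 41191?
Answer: 2225220201/54022 ≈ 41191.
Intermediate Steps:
1/(-35391 - 18631) + 41191 = 1/(-54022) + 41191 = -1/54022 + 41191 = 2225220201/54022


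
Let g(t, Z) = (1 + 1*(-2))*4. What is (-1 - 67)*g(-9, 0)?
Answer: 272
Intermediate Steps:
g(t, Z) = -4 (g(t, Z) = (1 - 2)*4 = -1*4 = -4)
(-1 - 67)*g(-9, 0) = (-1 - 67)*(-4) = -68*(-4) = 272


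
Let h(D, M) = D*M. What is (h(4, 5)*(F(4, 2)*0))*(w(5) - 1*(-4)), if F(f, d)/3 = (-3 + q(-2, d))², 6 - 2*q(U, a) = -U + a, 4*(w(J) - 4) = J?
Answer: 0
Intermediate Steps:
w(J) = 4 + J/4
q(U, a) = 3 + U/2 - a/2 (q(U, a) = 3 - (-U + a)/2 = 3 - (a - U)/2 = 3 + (U/2 - a/2) = 3 + U/2 - a/2)
F(f, d) = 3*(-1 - d/2)² (F(f, d) = 3*(-3 + (3 + (½)*(-2) - d/2))² = 3*(-3 + (3 - 1 - d/2))² = 3*(-3 + (2 - d/2))² = 3*(-1 - d/2)²)
(h(4, 5)*(F(4, 2)*0))*(w(5) - 1*(-4)) = ((4*5)*((3*(2 + 2)²/4)*0))*((4 + (¼)*5) - 1*(-4)) = (20*(((¾)*4²)*0))*((4 + 5/4) + 4) = (20*(((¾)*16)*0))*(21/4 + 4) = (20*(12*0))*(37/4) = (20*0)*(37/4) = 0*(37/4) = 0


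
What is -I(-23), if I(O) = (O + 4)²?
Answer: -361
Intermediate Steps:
I(O) = (4 + O)²
-I(-23) = -(4 - 23)² = -1*(-19)² = -1*361 = -361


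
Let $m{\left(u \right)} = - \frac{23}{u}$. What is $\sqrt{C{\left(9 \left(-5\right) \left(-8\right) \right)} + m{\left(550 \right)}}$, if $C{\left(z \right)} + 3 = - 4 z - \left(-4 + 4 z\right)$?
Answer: $\frac{i \sqrt{34836406}}{110} \approx 53.657 i$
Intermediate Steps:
$C{\left(z \right)} = 1 - 8 z$ ($C{\left(z \right)} = -3 - \left(-4 + 8 z\right) = 1 - 8 z$)
$\sqrt{C{\left(9 \left(-5\right) \left(-8\right) \right)} + m{\left(550 \right)}} = \sqrt{\left(1 - 8 \cdot 9 \left(-5\right) \left(-8\right)\right) - \frac{23}{550}} = \sqrt{\left(1 - 8 \left(\left(-45\right) \left(-8\right)\right)\right) - \frac{23}{550}} = \sqrt{\left(1 - 2880\right) - \frac{23}{550}} = \sqrt{-2879 - \frac{23}{550}} = \sqrt{- \frac{1583473}{550}} = \frac{i \sqrt{34836406}}{110}$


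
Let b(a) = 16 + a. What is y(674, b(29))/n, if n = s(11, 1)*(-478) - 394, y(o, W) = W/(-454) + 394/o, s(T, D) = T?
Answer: -74273/864744696 ≈ -8.5890e-5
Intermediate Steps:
y(o, W) = 394/o - W/454 (y(o, W) = W*(-1/454) + 394/o = -W/454 + 394/o = 394/o - W/454)
n = -5652 (n = 11*(-478) - 394 = -5258 - 394 = -5652)
y(674, b(29))/n = (394/674 - (16 + 29)/454)/(-5652) = (394*(1/674) - 1/454*45)*(-1/5652) = (197/337 - 45/454)*(-1/5652) = (74273/152998)*(-1/5652) = -74273/864744696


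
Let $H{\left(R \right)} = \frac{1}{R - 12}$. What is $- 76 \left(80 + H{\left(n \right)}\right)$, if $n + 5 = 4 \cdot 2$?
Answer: $- \frac{54644}{9} \approx -6071.6$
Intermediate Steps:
$n = 3$ ($n = -5 + 4 \cdot 2 = -5 + 8 = 3$)
$H{\left(R \right)} = \frac{1}{-12 + R}$
$- 76 \left(80 + H{\left(n \right)}\right) = - 76 \left(80 + \frac{1}{-12 + 3}\right) = - 76 \left(80 + \frac{1}{-9}\right) = - 76 \left(80 - \frac{1}{9}\right) = \left(-76\right) \frac{719}{9} = - \frac{54644}{9}$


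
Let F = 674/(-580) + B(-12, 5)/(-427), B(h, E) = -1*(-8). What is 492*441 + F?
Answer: 26867496541/123830 ≈ 2.1697e+5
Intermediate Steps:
B(h, E) = 8
F = -146219/123830 (F = 674/(-580) + 8/(-427) = 674*(-1/580) + 8*(-1/427) = -337/290 - 8/427 = -146219/123830 ≈ -1.1808)
492*441 + F = 492*441 - 146219/123830 = 216972 - 146219/123830 = 26867496541/123830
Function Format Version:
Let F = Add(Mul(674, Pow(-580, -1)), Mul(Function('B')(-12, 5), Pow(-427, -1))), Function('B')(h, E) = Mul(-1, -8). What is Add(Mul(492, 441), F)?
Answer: Rational(26867496541, 123830) ≈ 2.1697e+5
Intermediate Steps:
Function('B')(h, E) = 8
F = Rational(-146219, 123830) (F = Add(Mul(674, Pow(-580, -1)), Mul(8, Pow(-427, -1))) = Add(Mul(674, Rational(-1, 580)), Mul(8, Rational(-1, 427))) = Add(Rational(-337, 290), Rational(-8, 427)) = Rational(-146219, 123830) ≈ -1.1808)
Add(Mul(492, 441), F) = Add(Mul(492, 441), Rational(-146219, 123830)) = Add(216972, Rational(-146219, 123830)) = Rational(26867496541, 123830)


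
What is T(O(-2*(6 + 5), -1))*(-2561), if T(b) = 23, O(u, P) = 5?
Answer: -58903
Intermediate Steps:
T(O(-2*(6 + 5), -1))*(-2561) = 23*(-2561) = -58903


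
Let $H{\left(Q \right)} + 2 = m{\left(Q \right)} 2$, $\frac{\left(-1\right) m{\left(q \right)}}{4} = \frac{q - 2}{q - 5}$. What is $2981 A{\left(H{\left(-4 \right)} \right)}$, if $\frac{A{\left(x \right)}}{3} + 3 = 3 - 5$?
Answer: $-44715$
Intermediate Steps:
$m{\left(q \right)} = - \frac{4 \left(-2 + q\right)}{-5 + q}$ ($m{\left(q \right)} = - 4 \frac{q - 2}{q - 5} = - 4 \frac{-2 + q}{-5 + q} = - \frac{4 \left(-2 + q\right)}{-5 + q}$)
$H{\left(Q \right)} = -2 + \frac{8 \left(2 - Q\right)}{-5 + Q}$ ($H{\left(Q \right)} = -2 + \frac{4 \left(2 - Q\right)}{-5 + Q} 2 = -2 + \frac{8 \left(2 - Q\right)}{-5 + Q}$)
$A{\left(x \right)} = -15$ ($A{\left(x \right)} = -9 + 3 \left(3 - 5\right) = -9 + 3 \left(-2\right) = -9 - 6 = -15$)
$2981 A{\left(H{\left(-4 \right)} \right)} = 2981 \left(-15\right) = -44715$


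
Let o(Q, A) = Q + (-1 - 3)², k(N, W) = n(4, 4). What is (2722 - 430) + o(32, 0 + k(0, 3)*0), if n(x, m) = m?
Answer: 2340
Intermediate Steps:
k(N, W) = 4
o(Q, A) = 16 + Q (o(Q, A) = Q + (-4)² = Q + 16 = 16 + Q)
(2722 - 430) + o(32, 0 + k(0, 3)*0) = (2722 - 430) + (16 + 32) = 2292 + 48 = 2340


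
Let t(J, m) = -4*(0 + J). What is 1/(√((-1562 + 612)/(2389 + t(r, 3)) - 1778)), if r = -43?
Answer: -I*√2915959722/2277204 ≈ -0.023713*I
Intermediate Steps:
t(J, m) = -4*J
1/(√((-1562 + 612)/(2389 + t(r, 3)) - 1778)) = 1/(√((-1562 + 612)/(2389 - 4*(-43)) - 1778)) = 1/(√(-950/(2389 + 172) - 1778)) = 1/(√(-950/2561 - 1778)) = 1/(√(-4554408/2561)) = 1/(2*I*√2915959722/2561) = -I*√2915959722/2277204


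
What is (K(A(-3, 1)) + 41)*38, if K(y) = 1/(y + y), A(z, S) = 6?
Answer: 9367/6 ≈ 1561.2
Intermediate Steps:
K(y) = 1/(2*y)
(K(A(-3, 1)) + 41)*38 = ((½)/6 + 41)*38 = ((½)*(⅙) + 41)*38 = (1/12 + 41)*38 = (493/12)*38 = 9367/6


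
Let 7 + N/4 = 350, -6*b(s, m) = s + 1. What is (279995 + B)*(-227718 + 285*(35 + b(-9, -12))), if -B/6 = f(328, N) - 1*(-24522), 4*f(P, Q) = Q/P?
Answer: -4736014377589/164 ≈ -2.8878e+10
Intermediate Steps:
b(s, m) = -⅙ - s/6 (b(s, m) = -(s + 1)/6 = -(1 + s)/6 = -⅙ - s/6)
N = 1372 (N = -28 + 4*350 = -28 + 1400 = 1372)
f(P, Q) = Q/(4*P) (f(P, Q) = (Q/P)/4 = Q/(4*P))
B = -24130677/164 (B = -6*((¼)*1372/328 - 1*(-24522)) = -6*((¼)*1372*(1/328) + 24522) = -6*(343/328 + 24522) = -6*8043559/328 = -24130677/164 ≈ -1.4714e+5)
(279995 + B)*(-227718 + 285*(35 + b(-9, -12))) = (279995 - 24130677/164)*(-227718 + 285*(35 + (-⅙ - ⅙*(-9)))) = 21788503*(-227718 + 285*(35 + (-⅙ + 3/2)))/164 = 21788503*(-227718 + 285*(35 + 4/3))/164 = 21788503*(-227718 + 285*(109/3))/164 = 21788503*(-227718 + 10355)/164 = (21788503/164)*(-217363) = -4736014377589/164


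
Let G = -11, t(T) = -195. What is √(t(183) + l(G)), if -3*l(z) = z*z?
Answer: I*√2118/3 ≈ 15.341*I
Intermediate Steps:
l(z) = -z²/3 (l(z) = -z*z/3 = -z²/3)
√(t(183) + l(G)) = √(-195 - ⅓*(-11)²) = √(-195 - ⅓*121) = √(-195 - 121/3) = √(-706/3) = I*√2118/3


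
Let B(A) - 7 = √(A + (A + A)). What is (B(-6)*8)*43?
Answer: 2408 + 1032*I*√2 ≈ 2408.0 + 1459.5*I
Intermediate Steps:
B(A) = 7 + √3*√A (B(A) = 7 + √(A + (A + A)) = 7 + √(A + 2*A) = 7 + √(3*A) = 7 + √3*√A)
(B(-6)*8)*43 = ((7 + √3*√(-6))*8)*43 = ((7 + √3*(I*√6))*8)*43 = ((7 + 3*I*√2)*8)*43 = (56 + 24*I*√2)*43 = 2408 + 1032*I*√2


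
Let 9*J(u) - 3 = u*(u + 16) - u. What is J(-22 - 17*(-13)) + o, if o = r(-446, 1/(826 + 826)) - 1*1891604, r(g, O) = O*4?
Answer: -7013502802/3717 ≈ -1.8869e+6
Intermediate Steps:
r(g, O) = 4*O
J(u) = ⅓ - u/9 + u*(16 + u)/9 (J(u) = ⅓ + (u*(u + 16) - u)/9 = ⅓ + (u*(16 + u) - u)/9 = ⅓ + (-u + u*(16 + u))/9 = ⅓ + (-u/9 + u*(16 + u)/9) = ⅓ - u/9 + u*(16 + u)/9)
o = -781232451/413 (o = 4/(826 + 826) - 1*1891604 = 4/1652 - 1891604 = 4*(1/1652) - 1891604 = 1/413 - 1891604 = -781232451/413 ≈ -1.8916e+6)
J(-22 - 17*(-13)) + o = (⅓ + (-22 - 17*(-13))²/9 + 5*(-22 - 17*(-13))/3) - 781232451/413 = (⅓ + (-22 + 221)²/9 + 5*(-22 + 221)/3) - 781232451/413 = (⅓ + (⅑)*199² + (5/3)*199) - 781232451/413 = (⅓ + (⅑)*39601 + 995/3) - 781232451/413 = (⅓ + 39601/9 + 995/3) - 781232451/413 = 42589/9 - 781232451/413 = -7013502802/3717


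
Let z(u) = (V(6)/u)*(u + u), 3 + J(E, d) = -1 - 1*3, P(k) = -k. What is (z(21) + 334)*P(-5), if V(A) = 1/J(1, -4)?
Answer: 11680/7 ≈ 1668.6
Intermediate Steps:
J(E, d) = -7 (J(E, d) = -3 + (-1 - 1*3) = -3 + (-1 - 3) = -3 - 4 = -7)
V(A) = -⅐ (V(A) = 1/(-7) = -⅐)
z(u) = -2/7 (z(u) = (-1/(7*u))*(u + u) = (-1/(7*u))*(2*u) = -2/7)
(z(21) + 334)*P(-5) = (-2/7 + 334)*(-1*(-5)) = (2336/7)*5 = 11680/7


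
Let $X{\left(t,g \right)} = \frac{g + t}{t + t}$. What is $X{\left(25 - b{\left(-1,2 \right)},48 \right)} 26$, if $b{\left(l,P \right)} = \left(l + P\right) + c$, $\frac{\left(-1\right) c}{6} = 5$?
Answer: $\frac{221}{9} \approx 24.556$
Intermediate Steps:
$c = -30$ ($c = \left(-6\right) 5 = -30$)
$b{\left(l,P \right)} = -30 + P + l$ ($b{\left(l,P \right)} = \left(l + P\right) - 30 = \left(P + l\right) - 30 = -30 + P + l$)
$X{\left(t,g \right)} = \frac{g + t}{2 t}$
$X{\left(25 - b{\left(-1,2 \right)},48 \right)} 26 = \frac{48 + \left(25 - \left(-30 + 2 - 1\right)\right)}{2 \left(25 - \left(-30 + 2 - 1\right)\right)} 26 = \frac{48 + \left(25 - -29\right)}{2 \left(25 - -29\right)} 26 = \frac{48 + \left(25 + 29\right)}{2 \left(25 + 29\right)} 26 = \frac{48 + 54}{2 \cdot 54} \cdot 26 = \frac{1}{2} \cdot \frac{1}{54} \cdot 102 \cdot 26 = \frac{17}{18} \cdot 26 = \frac{221}{9}$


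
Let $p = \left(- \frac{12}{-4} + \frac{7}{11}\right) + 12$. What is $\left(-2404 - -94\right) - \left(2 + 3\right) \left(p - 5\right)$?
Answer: $- \frac{25995}{11} \approx -2363.2$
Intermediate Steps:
$p = \frac{172}{11}$ ($p = \left(\left(-12\right) \left(- \frac{1}{4}\right) + 7 \cdot \frac{1}{11}\right) + 12 = \left(3 + \frac{7}{11}\right) + 12 = \frac{40}{11} + 12 = \frac{172}{11} \approx 15.636$)
$\left(-2404 - -94\right) - \left(2 + 3\right) \left(p - 5\right) = \left(-2404 - -94\right) - \left(2 + 3\right) \left(\frac{172}{11} - 5\right) = \left(-2404 + 94\right) - 5 \cdot \frac{117}{11} = -2310 - \frac{585}{11} = - \frac{25995}{11}$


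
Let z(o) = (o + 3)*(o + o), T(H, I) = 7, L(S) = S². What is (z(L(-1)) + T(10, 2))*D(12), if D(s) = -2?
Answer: -30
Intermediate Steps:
z(o) = 2*o*(3 + o) (z(o) = (3 + o)*(2*o) = 2*o*(3 + o))
(z(L(-1)) + T(10, 2))*D(12) = (2*(-1)²*(3 + (-1)²) + 7)*(-2) = (2*1*(3 + 1) + 7)*(-2) = (2*1*4 + 7)*(-2) = (8 + 7)*(-2) = 15*(-2) = -30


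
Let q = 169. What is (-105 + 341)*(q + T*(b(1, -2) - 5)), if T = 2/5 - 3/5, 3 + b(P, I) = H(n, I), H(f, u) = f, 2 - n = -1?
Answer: 40120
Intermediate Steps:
n = 3 (n = 2 - 1*(-1) = 2 + 1 = 3)
b(P, I) = 0 (b(P, I) = -3 + 3 = 0)
T = -⅕ (T = 2*(⅕) - 3*⅕ = ⅖ - ⅗ = -⅕ ≈ -0.20000)
(-105 + 341)*(q + T*(b(1, -2) - 5)) = (-105 + 341)*(169 - (0 - 5)/5) = 236*(169 - ⅕*(-5)) = 236*(169 + 1) = 236*170 = 40120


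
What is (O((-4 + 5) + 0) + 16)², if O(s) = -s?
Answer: 225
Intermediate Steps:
(O((-4 + 5) + 0) + 16)² = (-((-4 + 5) + 0) + 16)² = (-(1 + 0) + 16)² = (-1*1 + 16)² = (-1 + 16)² = 15² = 225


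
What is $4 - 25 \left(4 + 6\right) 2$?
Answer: $-496$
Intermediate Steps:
$4 - 25 \left(4 + 6\right) 2 = 4 - 25 \cdot 10 \cdot 2 = 4 - 500 = -496$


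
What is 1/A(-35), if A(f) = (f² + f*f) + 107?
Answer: 1/2557 ≈ 0.00039108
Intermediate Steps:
A(f) = 107 + 2*f² (A(f) = (f² + f²) + 107 = 2*f² + 107 = 107 + 2*f²)
1/A(-35) = 1/(107 + 2*(-35)²) = 1/(107 + 2*1225) = 1/(107 + 2450) = 1/2557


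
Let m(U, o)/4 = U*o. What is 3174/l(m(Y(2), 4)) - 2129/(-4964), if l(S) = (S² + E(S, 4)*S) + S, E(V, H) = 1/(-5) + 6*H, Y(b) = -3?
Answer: 3776373/1151648 ≈ 3.2791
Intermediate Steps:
m(U, o) = 4*U*o (m(U, o) = 4*(U*o) = 4*U*o)
E(V, H) = -⅕ + 6*H
l(S) = S² + 124*S/5 (l(S) = (S² + (-⅕ + 6*4)*S) + S = (S² + (-⅕ + 24)*S) + S = (S² + 119*S/5) + S = S² + 124*S/5)
3174/l(m(Y(2), 4)) - 2129/(-4964) = 3174/(((4*(-3)*4)*(124 + 5*(4*(-3)*4))/5)) - 2129/(-4964) = 3174/(((⅕)*(-48)*(124 + 5*(-48)))) - 2129*(-1/4964) = 3174/(((⅕)*(-48)*(124 - 240))) + 2129/4964 = 3174/(((⅕)*(-48)*(-116))) + 2129/4964 = 3174/(5568/5) + 2129/4964 = 3174*(5/5568) + 2129/4964 = 2645/928 + 2129/4964 = 3776373/1151648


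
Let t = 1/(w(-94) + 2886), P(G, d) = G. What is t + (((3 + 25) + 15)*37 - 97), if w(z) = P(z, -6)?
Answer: 4171249/2792 ≈ 1494.0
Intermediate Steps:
w(z) = z
t = 1/2792 (t = 1/(-94 + 2886) = 1/2792 ≈ 0.00035817)
t + (((3 + 25) + 15)*37 - 97) = 1/2792 + (((3 + 25) + 15)*37 - 97) = 1/2792 + ((28 + 15)*37 - 97) = 1/2792 + (43*37 - 97) = 1/2792 + (1591 - 97) = 1/2792 + 1494 = 4171249/2792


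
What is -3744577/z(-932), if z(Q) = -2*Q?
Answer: -3744577/1864 ≈ -2008.9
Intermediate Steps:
-3744577/z(-932) = -3744577/((-2*(-932))) = -3744577/1864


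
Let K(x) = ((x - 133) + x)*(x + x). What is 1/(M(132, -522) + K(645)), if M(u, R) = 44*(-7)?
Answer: 1/1492222 ≈ 6.7014e-7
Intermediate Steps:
M(u, R) = -308
K(x) = 2*x*(-133 + 2*x) (K(x) = ((-133 + x) + x)*(2*x) = (-133 + 2*x)*(2*x) = 2*x*(-133 + 2*x))
1/(M(132, -522) + K(645)) = 1/(-308 + 2*645*(-133 + 2*645)) = 1/(-308 + 2*645*(-133 + 1290)) = 1/(-308 + 2*645*1157) = 1/(-308 + 1492530) = 1/1492222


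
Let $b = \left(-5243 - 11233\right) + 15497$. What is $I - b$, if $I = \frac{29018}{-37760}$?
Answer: $\frac{18469011}{18880} \approx 978.23$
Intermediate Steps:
$I = - \frac{14509}{18880}$ ($I = 29018 \left(- \frac{1}{37760}\right) = - \frac{14509}{18880} \approx -0.76849$)
$b = -979$ ($b = -16476 + 15497 = -979$)
$I - b = - \frac{14509}{18880} - -979 = - \frac{14509}{18880} + 979 = \frac{18469011}{18880}$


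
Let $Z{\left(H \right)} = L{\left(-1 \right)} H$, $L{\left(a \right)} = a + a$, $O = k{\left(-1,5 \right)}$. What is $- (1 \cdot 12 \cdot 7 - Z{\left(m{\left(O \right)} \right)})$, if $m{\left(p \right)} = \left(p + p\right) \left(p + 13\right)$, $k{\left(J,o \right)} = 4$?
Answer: $-356$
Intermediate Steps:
$O = 4$
$L{\left(a \right)} = 2 a$
$m{\left(p \right)} = 2 p \left(13 + p\right)$
$Z{\left(H \right)} = - 2 H$ ($Z{\left(H \right)} = 2 \left(-1\right) H = - 2 H$)
$- (1 \cdot 12 \cdot 7 - Z{\left(m{\left(O \right)} \right)}) = - (1 \cdot 12 \cdot 7 - - 2 \cdot 2 \cdot 4 \left(13 + 4\right)) = - (12 \cdot 7 - - 2 \cdot 2 \cdot 4 \cdot 17) = - (84 - \left(-2\right) 136) = - (84 - -272) = - (84 + 272) = \left(-1\right) 356 = -356$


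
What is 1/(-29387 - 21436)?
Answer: -1/50823 ≈ -1.9676e-5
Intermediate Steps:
1/(-29387 - 21436) = 1/(-50823) = -1/50823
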